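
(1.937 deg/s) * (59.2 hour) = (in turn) 1147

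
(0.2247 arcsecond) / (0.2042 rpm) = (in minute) 8.491e-07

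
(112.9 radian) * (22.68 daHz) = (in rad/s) 2.561e+04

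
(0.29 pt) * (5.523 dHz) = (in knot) 0.0001098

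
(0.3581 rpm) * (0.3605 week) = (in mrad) 8.176e+06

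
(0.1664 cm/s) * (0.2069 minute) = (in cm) 2.066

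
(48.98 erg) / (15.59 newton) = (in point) 0.0008906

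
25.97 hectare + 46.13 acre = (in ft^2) 4.805e+06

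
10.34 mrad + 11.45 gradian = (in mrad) 190.2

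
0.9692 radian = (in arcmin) 3332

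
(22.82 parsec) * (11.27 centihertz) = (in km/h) 2.857e+17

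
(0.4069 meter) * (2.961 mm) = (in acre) 2.977e-07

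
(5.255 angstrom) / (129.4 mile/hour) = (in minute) 1.514e-13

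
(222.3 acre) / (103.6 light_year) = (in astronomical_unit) 6.135e-24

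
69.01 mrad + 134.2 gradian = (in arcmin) 7484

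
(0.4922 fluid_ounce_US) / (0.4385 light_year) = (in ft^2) 3.777e-20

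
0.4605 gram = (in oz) 0.01624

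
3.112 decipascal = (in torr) 0.002334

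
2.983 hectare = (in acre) 7.371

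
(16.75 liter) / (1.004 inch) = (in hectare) 6.568e-05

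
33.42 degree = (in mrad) 583.3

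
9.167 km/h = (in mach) 0.007478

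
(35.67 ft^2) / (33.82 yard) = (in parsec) 3.473e-18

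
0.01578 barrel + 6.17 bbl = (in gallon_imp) 216.3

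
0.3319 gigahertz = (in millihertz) 3.319e+11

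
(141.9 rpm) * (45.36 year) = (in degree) 1.218e+12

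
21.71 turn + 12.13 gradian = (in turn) 21.74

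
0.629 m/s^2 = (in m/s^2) 0.629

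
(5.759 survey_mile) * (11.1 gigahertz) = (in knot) 2e+14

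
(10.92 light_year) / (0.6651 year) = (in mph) 1.102e+10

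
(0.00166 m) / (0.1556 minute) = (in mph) 0.0003977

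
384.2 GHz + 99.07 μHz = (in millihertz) 3.842e+14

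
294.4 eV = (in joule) 4.717e-17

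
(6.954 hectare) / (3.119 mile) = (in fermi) 1.385e+16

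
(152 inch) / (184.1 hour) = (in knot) 1.132e-05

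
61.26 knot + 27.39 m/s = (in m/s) 58.9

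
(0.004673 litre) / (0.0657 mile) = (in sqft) 4.757e-07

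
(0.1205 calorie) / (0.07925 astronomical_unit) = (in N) 4.253e-11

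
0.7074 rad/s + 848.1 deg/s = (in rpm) 148.1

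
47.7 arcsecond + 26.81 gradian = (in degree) 24.14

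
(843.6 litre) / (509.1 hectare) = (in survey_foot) 5.436e-07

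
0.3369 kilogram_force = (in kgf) 0.3369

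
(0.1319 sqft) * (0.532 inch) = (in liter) 0.1656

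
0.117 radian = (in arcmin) 402.2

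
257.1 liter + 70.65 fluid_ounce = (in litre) 259.2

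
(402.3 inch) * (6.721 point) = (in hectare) 2.423e-06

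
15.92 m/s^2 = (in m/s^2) 15.92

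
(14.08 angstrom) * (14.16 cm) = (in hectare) 1.994e-14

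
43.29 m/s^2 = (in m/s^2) 43.29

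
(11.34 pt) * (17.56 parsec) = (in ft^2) 2.333e+16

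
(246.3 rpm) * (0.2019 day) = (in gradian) 2.864e+07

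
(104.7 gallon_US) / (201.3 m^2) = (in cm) 0.1969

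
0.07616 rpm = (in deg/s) 0.457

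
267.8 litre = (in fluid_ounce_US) 9055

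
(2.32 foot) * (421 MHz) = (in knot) 5.787e+08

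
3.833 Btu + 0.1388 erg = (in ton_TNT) 9.665e-07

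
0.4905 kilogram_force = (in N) 4.81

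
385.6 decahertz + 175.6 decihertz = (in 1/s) 3874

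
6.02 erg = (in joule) 6.02e-07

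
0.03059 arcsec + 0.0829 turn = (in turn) 0.0829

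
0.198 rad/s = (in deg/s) 11.34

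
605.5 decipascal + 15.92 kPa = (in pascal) 1.598e+04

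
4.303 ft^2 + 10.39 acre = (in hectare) 4.205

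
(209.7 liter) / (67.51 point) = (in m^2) 8.805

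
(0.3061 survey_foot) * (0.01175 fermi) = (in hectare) 1.096e-22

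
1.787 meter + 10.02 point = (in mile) 0.001113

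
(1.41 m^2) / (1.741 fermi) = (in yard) 8.857e+14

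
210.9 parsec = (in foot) 2.135e+19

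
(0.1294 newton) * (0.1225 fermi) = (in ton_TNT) 3.789e-27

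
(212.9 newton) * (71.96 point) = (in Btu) 0.005123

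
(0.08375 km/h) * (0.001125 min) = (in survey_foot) 0.005152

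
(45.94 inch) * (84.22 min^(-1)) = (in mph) 3.664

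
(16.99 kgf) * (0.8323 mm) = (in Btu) 0.0001314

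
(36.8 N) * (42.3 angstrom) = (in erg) 1.557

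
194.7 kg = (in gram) 1.947e+05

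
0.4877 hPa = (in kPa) 0.04877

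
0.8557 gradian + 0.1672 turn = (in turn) 0.1693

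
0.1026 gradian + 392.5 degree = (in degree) 392.6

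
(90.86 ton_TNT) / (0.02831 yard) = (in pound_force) 3.301e+12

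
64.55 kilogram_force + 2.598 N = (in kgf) 64.81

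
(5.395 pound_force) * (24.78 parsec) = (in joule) 1.835e+19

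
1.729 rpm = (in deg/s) 10.37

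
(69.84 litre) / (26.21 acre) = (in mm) 0.0006584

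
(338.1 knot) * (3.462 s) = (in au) 4.025e-09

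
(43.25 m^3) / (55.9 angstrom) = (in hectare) 7.737e+05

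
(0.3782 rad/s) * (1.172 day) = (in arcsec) 7.899e+09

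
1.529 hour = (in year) 0.0001745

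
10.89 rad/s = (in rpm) 104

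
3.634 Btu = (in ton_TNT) 9.164e-07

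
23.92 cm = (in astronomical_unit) 1.599e-12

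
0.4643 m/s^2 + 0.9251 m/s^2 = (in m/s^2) 1.389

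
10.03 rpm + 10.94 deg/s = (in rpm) 11.85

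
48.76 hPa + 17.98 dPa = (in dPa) 4.878e+04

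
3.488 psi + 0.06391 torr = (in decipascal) 2.406e+05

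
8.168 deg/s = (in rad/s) 0.1426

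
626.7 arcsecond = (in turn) 0.0004836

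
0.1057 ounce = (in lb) 0.006606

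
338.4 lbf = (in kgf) 153.5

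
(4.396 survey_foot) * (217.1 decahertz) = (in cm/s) 2.909e+05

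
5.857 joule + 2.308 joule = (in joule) 8.165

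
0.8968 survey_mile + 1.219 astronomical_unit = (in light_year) 1.928e-05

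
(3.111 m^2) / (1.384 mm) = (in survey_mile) 1.397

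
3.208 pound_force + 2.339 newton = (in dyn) 1.661e+06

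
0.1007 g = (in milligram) 100.7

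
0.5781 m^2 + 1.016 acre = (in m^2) 4112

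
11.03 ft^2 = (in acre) 0.0002532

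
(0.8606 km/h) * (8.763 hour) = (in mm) 7.541e+06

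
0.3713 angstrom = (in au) 2.482e-22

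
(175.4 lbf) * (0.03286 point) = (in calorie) 0.002162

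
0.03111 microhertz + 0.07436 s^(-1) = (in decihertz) 0.7436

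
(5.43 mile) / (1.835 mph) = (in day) 0.1233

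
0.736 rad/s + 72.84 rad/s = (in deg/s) 4216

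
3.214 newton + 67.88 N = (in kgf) 7.25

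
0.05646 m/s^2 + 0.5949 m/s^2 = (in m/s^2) 0.6514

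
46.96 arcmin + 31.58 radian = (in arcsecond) 6.517e+06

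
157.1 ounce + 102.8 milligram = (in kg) 4.454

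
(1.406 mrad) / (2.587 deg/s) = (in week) 5.149e-08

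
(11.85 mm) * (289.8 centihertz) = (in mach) 0.0001009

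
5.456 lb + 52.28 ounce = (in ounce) 139.6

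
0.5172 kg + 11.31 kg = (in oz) 417.2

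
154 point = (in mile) 3.376e-05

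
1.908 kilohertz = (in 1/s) 1908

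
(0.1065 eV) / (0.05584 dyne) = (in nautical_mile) 1.65e-17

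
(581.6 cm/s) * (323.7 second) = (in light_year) 1.99e-13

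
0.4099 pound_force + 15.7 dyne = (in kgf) 0.1859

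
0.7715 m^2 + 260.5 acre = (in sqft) 1.135e+07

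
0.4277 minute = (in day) 0.000297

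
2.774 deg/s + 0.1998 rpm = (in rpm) 0.6621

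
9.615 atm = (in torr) 7307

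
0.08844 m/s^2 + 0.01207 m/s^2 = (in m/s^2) 0.1005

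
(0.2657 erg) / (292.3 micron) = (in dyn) 9.09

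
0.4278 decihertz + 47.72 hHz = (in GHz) 4.772e-06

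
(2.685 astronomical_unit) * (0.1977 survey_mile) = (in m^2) 1.278e+14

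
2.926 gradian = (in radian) 0.04596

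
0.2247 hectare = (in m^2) 2247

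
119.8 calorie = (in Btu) 0.4751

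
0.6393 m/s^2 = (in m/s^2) 0.6393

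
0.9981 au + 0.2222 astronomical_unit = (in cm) 1.826e+13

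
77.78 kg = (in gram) 7.778e+04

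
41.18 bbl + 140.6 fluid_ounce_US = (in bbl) 41.21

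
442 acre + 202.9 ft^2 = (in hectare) 178.9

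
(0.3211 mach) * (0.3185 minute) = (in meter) 2089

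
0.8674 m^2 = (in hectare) 8.674e-05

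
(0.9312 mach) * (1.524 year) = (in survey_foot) 5e+10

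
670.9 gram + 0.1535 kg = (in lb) 1.817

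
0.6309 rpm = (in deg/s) 3.785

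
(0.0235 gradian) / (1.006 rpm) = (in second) 0.003504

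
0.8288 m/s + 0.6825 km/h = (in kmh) 3.666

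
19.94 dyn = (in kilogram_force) 2.033e-05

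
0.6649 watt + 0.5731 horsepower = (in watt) 428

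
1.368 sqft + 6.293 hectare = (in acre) 15.55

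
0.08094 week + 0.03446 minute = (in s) 4.895e+04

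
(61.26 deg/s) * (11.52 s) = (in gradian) 784.1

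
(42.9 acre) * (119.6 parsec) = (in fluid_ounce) 2.166e+28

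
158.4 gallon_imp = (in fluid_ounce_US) 2.435e+04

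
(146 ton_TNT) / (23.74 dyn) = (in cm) 2.573e+17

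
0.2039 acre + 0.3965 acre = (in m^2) 2430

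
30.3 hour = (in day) 1.262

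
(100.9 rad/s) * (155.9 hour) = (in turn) 9.013e+06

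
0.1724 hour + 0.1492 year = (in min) 7.843e+04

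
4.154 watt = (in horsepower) 0.005571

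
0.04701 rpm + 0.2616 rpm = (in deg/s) 1.852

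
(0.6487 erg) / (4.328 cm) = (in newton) 1.499e-06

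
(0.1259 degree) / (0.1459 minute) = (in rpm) 0.002397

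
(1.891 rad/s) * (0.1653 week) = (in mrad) 1.89e+08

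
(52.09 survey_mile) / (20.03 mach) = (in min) 0.2049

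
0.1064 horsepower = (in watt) 79.34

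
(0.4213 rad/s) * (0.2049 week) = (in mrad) 5.221e+07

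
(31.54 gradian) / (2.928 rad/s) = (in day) 1.958e-06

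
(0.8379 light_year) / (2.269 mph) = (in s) 7.815e+15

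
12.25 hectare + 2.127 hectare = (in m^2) 1.438e+05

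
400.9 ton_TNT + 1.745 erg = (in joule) 1.677e+12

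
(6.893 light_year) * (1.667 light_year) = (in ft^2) 1.107e+34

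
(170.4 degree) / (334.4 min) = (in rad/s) 0.0001482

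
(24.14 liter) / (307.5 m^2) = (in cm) 0.00785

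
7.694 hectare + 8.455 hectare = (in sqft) 1.738e+06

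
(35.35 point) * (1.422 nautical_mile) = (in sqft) 353.5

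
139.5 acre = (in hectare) 56.45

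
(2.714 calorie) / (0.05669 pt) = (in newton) 5.678e+05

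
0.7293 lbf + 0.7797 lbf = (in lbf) 1.509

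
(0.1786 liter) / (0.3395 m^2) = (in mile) 3.269e-07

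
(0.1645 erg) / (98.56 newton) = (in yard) 1.825e-10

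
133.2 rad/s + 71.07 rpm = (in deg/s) 8058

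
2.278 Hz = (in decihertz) 22.78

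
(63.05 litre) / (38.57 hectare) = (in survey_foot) 5.363e-07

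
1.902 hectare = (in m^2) 1.902e+04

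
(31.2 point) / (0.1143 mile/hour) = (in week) 3.562e-07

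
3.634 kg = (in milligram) 3.634e+06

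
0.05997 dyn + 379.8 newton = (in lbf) 85.38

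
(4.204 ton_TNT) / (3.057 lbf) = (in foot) 4.244e+09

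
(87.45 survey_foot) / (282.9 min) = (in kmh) 0.005653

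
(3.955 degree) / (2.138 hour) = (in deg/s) 0.0005138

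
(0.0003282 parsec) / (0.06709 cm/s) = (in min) 2.516e+14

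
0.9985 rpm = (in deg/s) 5.991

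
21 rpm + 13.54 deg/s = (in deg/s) 139.5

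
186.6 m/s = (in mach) 0.548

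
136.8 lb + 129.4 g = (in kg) 62.18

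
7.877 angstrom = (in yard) 8.614e-10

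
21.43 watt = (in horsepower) 0.02874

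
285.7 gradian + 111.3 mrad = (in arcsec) 9.486e+05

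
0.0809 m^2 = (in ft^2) 0.8708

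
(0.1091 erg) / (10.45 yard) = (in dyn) 0.0001142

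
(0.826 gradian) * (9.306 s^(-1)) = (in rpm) 1.153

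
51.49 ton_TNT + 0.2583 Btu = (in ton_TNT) 51.49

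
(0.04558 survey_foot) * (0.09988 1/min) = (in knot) 4.496e-05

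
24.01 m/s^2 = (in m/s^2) 24.01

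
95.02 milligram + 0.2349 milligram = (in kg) 9.525e-05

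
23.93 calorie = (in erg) 1.001e+09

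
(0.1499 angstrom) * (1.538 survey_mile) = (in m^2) 3.71e-08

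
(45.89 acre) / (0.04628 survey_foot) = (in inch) 5.183e+08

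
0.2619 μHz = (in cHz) 2.619e-05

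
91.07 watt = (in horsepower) 0.1221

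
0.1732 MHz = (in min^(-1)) 1.039e+07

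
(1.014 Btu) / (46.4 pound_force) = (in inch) 204.1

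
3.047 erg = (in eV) 1.902e+12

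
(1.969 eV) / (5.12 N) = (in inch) 2.426e-18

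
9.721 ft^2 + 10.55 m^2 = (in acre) 0.00283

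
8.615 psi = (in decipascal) 5.94e+05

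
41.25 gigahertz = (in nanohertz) 4.125e+19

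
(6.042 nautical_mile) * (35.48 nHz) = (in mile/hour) 0.0008881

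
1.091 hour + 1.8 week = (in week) 1.806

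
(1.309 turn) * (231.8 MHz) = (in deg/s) 1.092e+11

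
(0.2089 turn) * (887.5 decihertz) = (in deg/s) 6674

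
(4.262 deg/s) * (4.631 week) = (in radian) 2.083e+05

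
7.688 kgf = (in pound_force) 16.95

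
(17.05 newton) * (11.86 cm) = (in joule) 2.022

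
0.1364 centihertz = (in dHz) 0.01364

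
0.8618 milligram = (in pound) 1.9e-06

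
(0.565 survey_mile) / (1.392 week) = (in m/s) 0.00108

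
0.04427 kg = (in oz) 1.562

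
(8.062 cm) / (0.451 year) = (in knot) 1.102e-08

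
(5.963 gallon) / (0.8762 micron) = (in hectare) 2.576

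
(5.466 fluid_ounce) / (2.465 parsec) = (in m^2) 2.125e-21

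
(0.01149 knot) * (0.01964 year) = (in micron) 3.661e+09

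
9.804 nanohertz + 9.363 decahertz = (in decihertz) 936.3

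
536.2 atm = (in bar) 543.3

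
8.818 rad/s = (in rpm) 84.21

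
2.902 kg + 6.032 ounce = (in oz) 108.4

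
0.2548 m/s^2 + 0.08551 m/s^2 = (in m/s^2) 0.3403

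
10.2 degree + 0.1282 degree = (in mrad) 180.3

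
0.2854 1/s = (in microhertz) 2.854e+05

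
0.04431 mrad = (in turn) 7.052e-06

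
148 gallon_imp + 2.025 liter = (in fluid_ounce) 2.282e+04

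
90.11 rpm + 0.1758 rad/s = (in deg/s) 550.7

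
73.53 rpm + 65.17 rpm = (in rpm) 138.7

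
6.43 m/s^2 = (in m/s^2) 6.43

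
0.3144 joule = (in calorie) 0.07514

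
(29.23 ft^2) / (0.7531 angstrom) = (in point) 1.022e+14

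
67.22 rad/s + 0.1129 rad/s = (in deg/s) 3858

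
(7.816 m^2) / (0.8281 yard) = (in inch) 406.4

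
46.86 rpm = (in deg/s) 281.2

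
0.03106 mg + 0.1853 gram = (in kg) 0.0001853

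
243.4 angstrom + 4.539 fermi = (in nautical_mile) 1.314e-11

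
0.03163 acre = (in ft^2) 1378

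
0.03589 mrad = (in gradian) 0.002285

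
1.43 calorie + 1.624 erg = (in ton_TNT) 1.43e-09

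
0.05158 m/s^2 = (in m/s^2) 0.05158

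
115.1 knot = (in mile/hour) 132.5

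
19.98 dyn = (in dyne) 19.98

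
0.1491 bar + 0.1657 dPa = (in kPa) 14.91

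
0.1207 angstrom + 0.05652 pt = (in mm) 0.01994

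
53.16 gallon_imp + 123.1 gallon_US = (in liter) 707.7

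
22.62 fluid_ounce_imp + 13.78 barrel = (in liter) 2191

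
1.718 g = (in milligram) 1718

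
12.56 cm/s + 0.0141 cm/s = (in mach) 0.0003693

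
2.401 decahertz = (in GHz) 2.401e-08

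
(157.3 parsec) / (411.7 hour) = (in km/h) 1.179e+13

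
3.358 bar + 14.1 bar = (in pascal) 1.746e+06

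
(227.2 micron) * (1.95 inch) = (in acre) 2.781e-09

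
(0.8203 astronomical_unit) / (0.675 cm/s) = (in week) 3.006e+07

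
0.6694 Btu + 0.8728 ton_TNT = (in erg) 3.652e+16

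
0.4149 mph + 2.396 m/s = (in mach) 0.007581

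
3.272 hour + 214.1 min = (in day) 0.285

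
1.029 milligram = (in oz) 3.63e-05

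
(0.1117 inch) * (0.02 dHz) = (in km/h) 2.043e-05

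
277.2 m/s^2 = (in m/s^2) 277.2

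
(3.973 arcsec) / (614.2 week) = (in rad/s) 5.185e-14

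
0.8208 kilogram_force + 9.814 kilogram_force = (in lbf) 23.45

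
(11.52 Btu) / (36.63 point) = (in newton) 9.406e+05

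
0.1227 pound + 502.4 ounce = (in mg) 1.43e+07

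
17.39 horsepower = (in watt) 1.297e+04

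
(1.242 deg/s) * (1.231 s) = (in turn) 0.004247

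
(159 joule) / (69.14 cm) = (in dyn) 2.3e+07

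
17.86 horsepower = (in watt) 1.332e+04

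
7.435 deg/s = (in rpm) 1.239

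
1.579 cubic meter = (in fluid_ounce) 5.339e+04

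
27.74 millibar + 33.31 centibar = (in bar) 0.3608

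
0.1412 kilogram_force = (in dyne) 1.385e+05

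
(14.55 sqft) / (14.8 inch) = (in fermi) 3.596e+15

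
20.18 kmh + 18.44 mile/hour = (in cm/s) 1385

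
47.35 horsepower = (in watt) 3.531e+04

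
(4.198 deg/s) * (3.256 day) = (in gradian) 1.312e+06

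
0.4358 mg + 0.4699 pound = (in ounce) 7.518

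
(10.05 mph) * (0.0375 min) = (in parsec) 3.276e-16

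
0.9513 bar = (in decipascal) 9.513e+05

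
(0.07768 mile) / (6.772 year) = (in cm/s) 5.854e-05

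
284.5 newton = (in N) 284.5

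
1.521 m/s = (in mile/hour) 3.402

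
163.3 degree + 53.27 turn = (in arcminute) 1.16e+06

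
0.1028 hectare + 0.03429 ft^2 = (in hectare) 0.1028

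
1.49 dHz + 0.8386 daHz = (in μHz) 8.535e+06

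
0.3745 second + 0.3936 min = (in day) 0.0002777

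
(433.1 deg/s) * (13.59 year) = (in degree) 1.856e+11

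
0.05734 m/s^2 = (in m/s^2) 0.05734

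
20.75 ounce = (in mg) 5.883e+05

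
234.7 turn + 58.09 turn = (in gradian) 1.171e+05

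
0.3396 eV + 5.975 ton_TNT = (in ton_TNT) 5.975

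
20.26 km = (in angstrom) 2.026e+14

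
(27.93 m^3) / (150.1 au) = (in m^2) 1.244e-12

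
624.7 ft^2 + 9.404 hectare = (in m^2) 9.41e+04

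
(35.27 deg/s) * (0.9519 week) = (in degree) 2.031e+07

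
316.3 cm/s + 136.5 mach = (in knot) 9.035e+04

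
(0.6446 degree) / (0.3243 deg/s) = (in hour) 0.0005521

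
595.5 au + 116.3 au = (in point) 3.018e+17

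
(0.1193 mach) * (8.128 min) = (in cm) 1.981e+06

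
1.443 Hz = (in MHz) 1.443e-06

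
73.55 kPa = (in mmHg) 551.7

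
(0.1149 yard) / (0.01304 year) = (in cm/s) 2.555e-05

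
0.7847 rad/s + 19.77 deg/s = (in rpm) 10.79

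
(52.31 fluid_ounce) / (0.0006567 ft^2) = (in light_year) 2.68e-15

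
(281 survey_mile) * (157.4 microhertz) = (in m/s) 71.18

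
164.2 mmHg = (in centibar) 21.89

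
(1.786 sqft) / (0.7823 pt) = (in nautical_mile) 0.3246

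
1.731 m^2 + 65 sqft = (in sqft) 83.63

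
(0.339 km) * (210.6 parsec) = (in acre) 5.444e+17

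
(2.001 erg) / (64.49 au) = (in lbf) 4.663e-21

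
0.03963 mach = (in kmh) 48.58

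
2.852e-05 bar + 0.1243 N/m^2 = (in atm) 2.937e-05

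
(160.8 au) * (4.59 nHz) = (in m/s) 1.104e+05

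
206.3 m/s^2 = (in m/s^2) 206.3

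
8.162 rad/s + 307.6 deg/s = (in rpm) 129.2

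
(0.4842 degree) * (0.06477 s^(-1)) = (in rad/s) 0.0005474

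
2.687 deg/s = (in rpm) 0.4478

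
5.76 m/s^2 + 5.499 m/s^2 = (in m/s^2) 11.26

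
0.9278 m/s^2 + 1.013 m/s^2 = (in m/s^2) 1.941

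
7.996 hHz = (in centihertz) 7.996e+04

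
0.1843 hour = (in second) 663.5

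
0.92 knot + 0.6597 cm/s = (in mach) 0.001409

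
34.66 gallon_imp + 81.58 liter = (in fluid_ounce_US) 8087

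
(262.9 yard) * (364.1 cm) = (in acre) 0.2163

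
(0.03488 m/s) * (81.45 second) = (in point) 8053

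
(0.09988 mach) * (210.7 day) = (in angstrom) 6.191e+18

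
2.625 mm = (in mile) 1.631e-06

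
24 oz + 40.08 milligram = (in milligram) 6.804e+05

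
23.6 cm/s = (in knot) 0.4587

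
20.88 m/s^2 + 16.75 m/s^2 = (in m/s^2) 37.63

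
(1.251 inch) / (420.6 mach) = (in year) 7.036e-15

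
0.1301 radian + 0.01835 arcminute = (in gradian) 8.283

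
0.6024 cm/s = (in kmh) 0.02169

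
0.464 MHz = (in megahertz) 0.464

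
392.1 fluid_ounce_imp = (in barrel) 0.07007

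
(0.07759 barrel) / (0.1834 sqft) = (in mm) 724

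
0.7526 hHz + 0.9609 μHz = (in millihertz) 7.526e+04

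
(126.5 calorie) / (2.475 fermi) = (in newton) 2.138e+17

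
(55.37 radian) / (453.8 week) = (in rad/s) 2.017e-07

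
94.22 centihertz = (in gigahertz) 9.422e-10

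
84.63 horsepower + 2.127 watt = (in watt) 6.311e+04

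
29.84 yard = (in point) 7.735e+04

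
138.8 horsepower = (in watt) 1.035e+05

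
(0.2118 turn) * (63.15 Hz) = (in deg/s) 4815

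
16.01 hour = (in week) 0.0953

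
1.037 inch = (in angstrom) 2.634e+08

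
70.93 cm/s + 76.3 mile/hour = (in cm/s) 3482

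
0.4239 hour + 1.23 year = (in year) 1.23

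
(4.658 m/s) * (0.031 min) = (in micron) 8.664e+06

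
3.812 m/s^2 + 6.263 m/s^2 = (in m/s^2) 10.07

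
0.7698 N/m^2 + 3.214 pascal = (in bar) 3.984e-05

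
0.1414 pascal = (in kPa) 0.0001414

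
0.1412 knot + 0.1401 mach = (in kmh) 172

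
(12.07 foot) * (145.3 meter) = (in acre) 0.1321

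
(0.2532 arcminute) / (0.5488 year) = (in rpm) 4.064e-11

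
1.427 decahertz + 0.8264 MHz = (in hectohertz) 8264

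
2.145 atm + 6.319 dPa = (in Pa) 2.173e+05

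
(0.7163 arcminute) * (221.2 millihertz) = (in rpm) 0.0004401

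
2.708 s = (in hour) 0.0007522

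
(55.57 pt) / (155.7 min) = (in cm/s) 0.0002098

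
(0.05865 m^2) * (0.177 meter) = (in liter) 10.38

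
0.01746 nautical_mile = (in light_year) 3.418e-15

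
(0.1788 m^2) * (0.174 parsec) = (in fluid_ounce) 3.246e+19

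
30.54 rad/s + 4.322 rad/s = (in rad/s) 34.86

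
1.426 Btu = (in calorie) 359.6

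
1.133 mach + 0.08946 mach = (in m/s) 416.2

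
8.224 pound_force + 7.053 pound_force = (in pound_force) 15.28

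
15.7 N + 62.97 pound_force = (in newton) 295.8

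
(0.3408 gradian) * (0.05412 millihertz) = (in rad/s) 2.897e-07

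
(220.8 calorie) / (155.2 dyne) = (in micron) 5.952e+11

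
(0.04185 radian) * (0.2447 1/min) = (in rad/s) 0.0001707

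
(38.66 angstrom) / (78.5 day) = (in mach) 1.674e-18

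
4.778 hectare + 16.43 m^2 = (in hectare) 4.78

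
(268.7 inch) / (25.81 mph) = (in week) 9.78e-07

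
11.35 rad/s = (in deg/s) 650.3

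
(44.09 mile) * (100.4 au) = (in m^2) 1.066e+18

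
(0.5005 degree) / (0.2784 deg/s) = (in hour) 0.0004994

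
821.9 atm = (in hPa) 8.328e+05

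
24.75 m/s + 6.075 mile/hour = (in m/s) 27.47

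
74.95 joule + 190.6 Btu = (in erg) 2.012e+12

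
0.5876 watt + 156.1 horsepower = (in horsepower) 156.1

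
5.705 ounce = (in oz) 5.705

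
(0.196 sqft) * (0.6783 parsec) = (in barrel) 2.397e+15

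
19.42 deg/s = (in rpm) 3.237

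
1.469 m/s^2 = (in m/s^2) 1.469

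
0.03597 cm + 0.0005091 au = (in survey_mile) 4.732e+04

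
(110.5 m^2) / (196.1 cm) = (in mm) 5.635e+04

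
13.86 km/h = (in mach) 0.01131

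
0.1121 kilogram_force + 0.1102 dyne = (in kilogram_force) 0.1121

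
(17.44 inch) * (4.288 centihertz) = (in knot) 0.03692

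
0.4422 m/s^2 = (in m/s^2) 0.4422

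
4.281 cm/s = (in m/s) 0.04281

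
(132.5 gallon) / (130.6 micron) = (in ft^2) 4.134e+04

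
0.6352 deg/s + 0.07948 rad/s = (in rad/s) 0.09057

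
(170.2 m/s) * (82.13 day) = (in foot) 3.962e+09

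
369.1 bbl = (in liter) 5.868e+04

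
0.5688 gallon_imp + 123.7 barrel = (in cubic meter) 19.67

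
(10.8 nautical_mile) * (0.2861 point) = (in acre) 0.0004988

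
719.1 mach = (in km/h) 8.815e+05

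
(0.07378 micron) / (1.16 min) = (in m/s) 1.06e-09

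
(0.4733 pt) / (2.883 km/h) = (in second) 0.0002085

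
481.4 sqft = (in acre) 0.01105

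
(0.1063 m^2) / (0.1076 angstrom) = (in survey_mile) 6.139e+06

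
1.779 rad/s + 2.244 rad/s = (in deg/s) 230.5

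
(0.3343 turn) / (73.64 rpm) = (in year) 8.637e-09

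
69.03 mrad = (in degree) 3.955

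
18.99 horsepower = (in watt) 1.416e+04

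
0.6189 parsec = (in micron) 1.91e+22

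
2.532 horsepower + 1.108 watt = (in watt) 1889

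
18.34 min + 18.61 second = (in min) 18.65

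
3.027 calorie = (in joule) 12.66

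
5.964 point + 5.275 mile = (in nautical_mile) 4.584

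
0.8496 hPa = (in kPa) 0.08496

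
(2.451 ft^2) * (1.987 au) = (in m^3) 6.769e+10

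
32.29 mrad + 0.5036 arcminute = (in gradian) 2.065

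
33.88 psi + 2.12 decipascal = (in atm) 2.305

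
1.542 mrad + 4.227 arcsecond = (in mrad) 1.562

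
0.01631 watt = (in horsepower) 2.187e-05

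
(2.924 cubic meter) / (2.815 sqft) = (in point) 3.169e+04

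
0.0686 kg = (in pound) 0.1512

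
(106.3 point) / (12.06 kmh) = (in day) 1.296e-07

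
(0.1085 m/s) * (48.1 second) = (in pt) 1.479e+04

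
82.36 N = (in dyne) 8.236e+06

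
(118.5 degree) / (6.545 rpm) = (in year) 9.569e-08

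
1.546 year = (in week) 80.61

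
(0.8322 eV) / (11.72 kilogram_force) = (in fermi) 1.16e-06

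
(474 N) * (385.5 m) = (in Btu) 173.2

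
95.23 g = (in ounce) 3.359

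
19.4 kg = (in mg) 1.94e+07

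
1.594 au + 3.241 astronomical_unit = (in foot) 2.373e+12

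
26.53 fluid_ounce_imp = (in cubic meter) 0.0007538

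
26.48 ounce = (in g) 750.7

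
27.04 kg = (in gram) 2.704e+04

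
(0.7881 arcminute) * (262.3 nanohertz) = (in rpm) 5.742e-10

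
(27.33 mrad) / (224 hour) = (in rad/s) 3.389e-08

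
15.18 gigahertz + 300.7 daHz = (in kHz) 1.518e+07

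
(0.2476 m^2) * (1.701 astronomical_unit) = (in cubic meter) 6.301e+10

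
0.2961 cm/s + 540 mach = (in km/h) 6.619e+05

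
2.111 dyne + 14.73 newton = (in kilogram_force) 1.502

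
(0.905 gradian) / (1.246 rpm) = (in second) 0.1089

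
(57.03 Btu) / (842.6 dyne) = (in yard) 7.809e+06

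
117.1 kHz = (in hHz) 1171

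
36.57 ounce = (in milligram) 1.037e+06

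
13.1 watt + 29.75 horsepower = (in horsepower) 29.77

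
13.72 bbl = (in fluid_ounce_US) 7.376e+04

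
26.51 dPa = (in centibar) 0.002651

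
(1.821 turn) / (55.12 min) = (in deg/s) 0.1982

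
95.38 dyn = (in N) 0.0009538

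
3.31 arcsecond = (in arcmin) 0.05517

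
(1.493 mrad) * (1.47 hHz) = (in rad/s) 0.2195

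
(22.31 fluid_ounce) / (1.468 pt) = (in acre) 0.0003148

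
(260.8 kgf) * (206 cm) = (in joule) 5269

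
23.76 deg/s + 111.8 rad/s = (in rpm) 1072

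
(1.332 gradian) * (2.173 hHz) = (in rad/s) 4.547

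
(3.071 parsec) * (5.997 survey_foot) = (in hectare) 1.732e+13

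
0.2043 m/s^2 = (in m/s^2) 0.2043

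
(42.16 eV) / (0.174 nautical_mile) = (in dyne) 2.096e-15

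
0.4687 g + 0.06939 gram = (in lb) 0.001186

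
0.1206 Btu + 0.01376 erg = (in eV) 7.942e+20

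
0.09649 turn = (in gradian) 38.6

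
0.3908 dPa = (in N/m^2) 0.03908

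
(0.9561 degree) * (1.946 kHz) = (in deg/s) 1861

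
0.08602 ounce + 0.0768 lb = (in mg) 3.727e+04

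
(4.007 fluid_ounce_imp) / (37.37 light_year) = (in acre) 7.957e-26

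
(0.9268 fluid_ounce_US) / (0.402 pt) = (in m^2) 0.1933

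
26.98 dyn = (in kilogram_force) 2.751e-05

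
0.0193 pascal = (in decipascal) 0.193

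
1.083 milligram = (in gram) 0.001083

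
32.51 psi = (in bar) 2.241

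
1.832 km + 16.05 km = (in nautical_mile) 9.656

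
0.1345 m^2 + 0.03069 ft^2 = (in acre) 3.394e-05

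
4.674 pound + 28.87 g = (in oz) 75.8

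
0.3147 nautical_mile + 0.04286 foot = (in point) 1.652e+06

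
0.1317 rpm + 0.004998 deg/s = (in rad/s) 0.01388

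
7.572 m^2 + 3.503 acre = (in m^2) 1.418e+04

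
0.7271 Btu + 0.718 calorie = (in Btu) 0.7299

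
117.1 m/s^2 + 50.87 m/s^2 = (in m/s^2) 168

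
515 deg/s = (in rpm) 85.83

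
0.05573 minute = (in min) 0.05573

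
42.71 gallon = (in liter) 161.7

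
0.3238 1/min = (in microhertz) 5397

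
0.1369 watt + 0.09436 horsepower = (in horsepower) 0.09454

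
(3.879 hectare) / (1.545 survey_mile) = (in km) 0.0156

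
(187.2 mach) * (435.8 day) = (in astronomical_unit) 16.04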